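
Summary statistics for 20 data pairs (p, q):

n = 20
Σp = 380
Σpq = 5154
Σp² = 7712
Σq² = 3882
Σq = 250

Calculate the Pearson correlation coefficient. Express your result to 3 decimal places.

0.662

r = (nΣpq − ΣpΣq) / √[(nΣp² − (Σp)²)(nΣq² − (Σq)²)]
Numerator: 20×5154 − 380×250 = 8080
Denominator: √[(154240 − 144400)(77640 − 62500)] = √[9840 × 15140] = 12205.6380
r = 8080 / 12205.6380 ≈ 0.662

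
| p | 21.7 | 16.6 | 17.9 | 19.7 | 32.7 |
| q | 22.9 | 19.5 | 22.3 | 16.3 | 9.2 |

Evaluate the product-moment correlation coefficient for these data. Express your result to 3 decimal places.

n = 5, Σp = 108.6, Σq = 90.2, Σp² = 2524.24, Σq² = 1752.28, Σpq = 1841.75
nΣpq − ΣpΣq = 9208.75 − 9795.72 = -586.97
nΣp² − (Σp)² = 12621.2 − 11793.96 = 827.24; nΣq² − (Σq)² = 8761.4 − 8136.04 = 625.36
r = -586.97 / √(827.24 × 625.36) = -586.97 / 719.2516 ≈ -0.816

-0.816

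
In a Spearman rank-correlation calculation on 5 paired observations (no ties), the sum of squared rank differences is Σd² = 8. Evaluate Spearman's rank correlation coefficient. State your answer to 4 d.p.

ρ = 1 − 6Σd² / [n(n²−1)] = 1 − 6×8 / (5×24)
  = 1 − 48/120 = 1 − 0.40000 ≈ 0.6000

0.6000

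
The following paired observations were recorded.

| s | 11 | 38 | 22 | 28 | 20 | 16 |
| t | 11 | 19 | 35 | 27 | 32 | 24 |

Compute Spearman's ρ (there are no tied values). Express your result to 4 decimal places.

Rank s: 1, 6, 4, 5, 3, 2
Rank t: 1, 2, 6, 4, 5, 3
d = rank(s) − rank(t): 0, 4, -2, 1, -2, -1; Σd² = 26
ρ = 1 − 6Σd² / [n(n²−1)] = 1 − 6×26 / (6×35) = 1 − 156/210 ≈ 0.2571

0.2571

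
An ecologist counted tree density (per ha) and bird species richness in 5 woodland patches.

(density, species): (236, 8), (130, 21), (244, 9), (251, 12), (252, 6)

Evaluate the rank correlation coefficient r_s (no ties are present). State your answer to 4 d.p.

-0.6000

Rank density: 2, 1, 3, 4, 5
Rank species: 2, 5, 3, 4, 1
d = rank(density) − rank(species): 0, -4, 0, 0, 4; Σd² = 32
ρ = 1 − 6Σd² / [n(n²−1)] = 1 − 6×32 / (5×24) = 1 − 192/120 ≈ -0.6000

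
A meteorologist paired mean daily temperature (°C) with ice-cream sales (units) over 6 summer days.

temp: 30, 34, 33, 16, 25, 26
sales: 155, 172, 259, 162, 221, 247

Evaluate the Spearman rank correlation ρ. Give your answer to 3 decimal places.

Rank temp: 4, 6, 5, 1, 2, 3
Rank sales: 1, 3, 6, 2, 4, 5
d = rank(temp) − rank(sales): 3, 3, -1, -1, -2, -2; Σd² = 28
ρ = 1 − 6Σd² / [n(n²−1)] = 1 − 6×28 / (6×35) = 1 − 168/210 ≈ 0.200

0.200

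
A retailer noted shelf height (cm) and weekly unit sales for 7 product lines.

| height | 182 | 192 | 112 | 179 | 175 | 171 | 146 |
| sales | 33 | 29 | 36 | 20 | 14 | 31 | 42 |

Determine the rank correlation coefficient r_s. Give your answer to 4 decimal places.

Rank height: 6, 7, 1, 5, 4, 3, 2
Rank sales: 5, 3, 6, 2, 1, 4, 7
d = rank(height) − rank(sales): 1, 4, -5, 3, 3, -1, -5; Σd² = 86
ρ = 1 − 6Σd² / [n(n²−1)] = 1 − 6×86 / (7×48) = 1 − 516/336 ≈ -0.5357

-0.5357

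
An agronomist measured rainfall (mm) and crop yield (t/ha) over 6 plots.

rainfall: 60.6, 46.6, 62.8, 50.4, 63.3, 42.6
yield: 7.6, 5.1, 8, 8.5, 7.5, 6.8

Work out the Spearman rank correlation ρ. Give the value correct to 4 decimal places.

0.4286

Rank rainfall: 4, 2, 5, 3, 6, 1
Rank yield: 4, 1, 5, 6, 3, 2
d = rank(rainfall) − rank(yield): 0, 1, 0, -3, 3, -1; Σd² = 20
ρ = 1 − 6Σd² / [n(n²−1)] = 1 − 6×20 / (6×35) = 1 − 120/210 ≈ 0.4286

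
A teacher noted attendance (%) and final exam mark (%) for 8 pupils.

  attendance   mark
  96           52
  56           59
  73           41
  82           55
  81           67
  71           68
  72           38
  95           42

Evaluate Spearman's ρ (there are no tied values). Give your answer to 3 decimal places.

Rank attendance: 8, 1, 4, 6, 5, 2, 3, 7
Rank mark: 4, 6, 2, 5, 7, 8, 1, 3
d = rank(attendance) − rank(mark): 4, -5, 2, 1, -2, -6, 2, 4; Σd² = 106
ρ = 1 − 6Σd² / [n(n²−1)] = 1 − 6×106 / (8×63) = 1 − 636/504 ≈ -0.262

-0.262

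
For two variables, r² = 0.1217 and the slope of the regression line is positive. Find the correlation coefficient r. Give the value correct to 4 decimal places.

|r| = √0.1217 = 0.3489
The association is positive, so r = 0.3489.

0.3489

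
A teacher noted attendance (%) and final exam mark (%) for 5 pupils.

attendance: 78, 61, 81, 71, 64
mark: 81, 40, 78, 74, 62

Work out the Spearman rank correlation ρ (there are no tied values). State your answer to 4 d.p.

Rank attendance: 4, 1, 5, 3, 2
Rank mark: 5, 1, 4, 3, 2
d = rank(attendance) − rank(mark): -1, 0, 1, 0, 0; Σd² = 2
ρ = 1 − 6Σd² / [n(n²−1)] = 1 − 6×2 / (5×24) = 1 − 12/120 ≈ 0.9000

0.9000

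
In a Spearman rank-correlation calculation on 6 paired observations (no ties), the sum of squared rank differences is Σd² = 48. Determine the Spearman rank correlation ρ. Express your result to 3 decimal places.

ρ = 1 − 6Σd² / [n(n²−1)] = 1 − 6×48 / (6×35)
  = 1 − 288/210 = 1 − 1.3714 ≈ -0.371

-0.371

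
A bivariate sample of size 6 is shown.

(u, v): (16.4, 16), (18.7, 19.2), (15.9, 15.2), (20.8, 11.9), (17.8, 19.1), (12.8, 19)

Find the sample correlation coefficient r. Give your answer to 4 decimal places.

-0.4918

n = 6, Σu = 102.4, Σv = 100.4, Σu² = 1784.78, Σv² = 1723.1, Σuv = 1693.82
nΣuv − ΣuΣv = 10162.92 − 10280.96 = -118.04
nΣu² − (Σu)² = 10708.68 − 10485.76 = 222.92; nΣv² − (Σv)² = 10338.6 − 10080.16 = 258.44
r = -118.04 / √(222.92 × 258.44) = -118.04 / 240.0238 ≈ -0.4918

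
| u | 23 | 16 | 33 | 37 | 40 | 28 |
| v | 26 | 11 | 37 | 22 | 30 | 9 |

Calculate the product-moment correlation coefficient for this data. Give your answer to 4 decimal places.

0.5677

n = 6, Σu = 177, Σv = 135, Σu² = 5627, Σv² = 3631, Σuv = 4261
nΣuv − ΣuΣv = 25566 − 23895 = 1671
nΣu² − (Σu)² = 33762 − 31329 = 2433; nΣv² − (Σv)² = 21786 − 18225 = 3561
r = 1671 / √(2433 × 3561) = 1671 / 2943.4526 ≈ 0.5677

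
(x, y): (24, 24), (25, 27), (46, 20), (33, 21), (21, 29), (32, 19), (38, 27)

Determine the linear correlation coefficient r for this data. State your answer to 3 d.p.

n = 7, Σx = 219, Σy = 167, Σx² = 7315, Σy² = 4077, Σxy = 5107
nΣxy − ΣxΣy = 35749 − 36573 = -824
nΣx² − (Σx)² = 51205 − 47961 = 3244; nΣy² − (Σy)² = 28539 − 27889 = 650
r = -824 / √(3244 × 650) = -824 / 1452.1019 ≈ -0.567

-0.567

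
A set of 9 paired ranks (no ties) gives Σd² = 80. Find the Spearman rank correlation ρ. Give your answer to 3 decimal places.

ρ = 1 − 6Σd² / [n(n²−1)] = 1 − 6×80 / (9×80)
  = 1 − 480/720 = 1 − 0.6667 ≈ 0.333

0.333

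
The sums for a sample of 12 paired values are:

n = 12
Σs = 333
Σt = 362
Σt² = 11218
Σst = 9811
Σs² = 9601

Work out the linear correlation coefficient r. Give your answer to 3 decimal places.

-0.716

r = (nΣst − ΣsΣt) / √[(nΣs² − (Σs)²)(nΣt² − (Σt)²)]
Numerator: 12×9811 − 333×362 = -2814
Denominator: √[(115212 − 110889)(134616 − 131044)] = √[4323 × 3572] = 3929.6000
r = -2814 / 3929.6000 ≈ -0.716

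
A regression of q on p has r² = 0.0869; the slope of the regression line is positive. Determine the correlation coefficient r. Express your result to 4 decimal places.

0.2948

|r| = √0.0869 = 0.2948
The association is positive, so r = 0.2948.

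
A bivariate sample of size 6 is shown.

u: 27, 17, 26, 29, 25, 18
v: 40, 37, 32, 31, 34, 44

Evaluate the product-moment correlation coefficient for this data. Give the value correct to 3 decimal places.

-0.622

n = 6, Σu = 142, Σv = 218, Σu² = 3484, Σv² = 8046, Σuv = 5082
nΣuv − ΣuΣv = 30492 − 30956 = -464
nΣu² − (Σu)² = 20904 − 20164 = 740; nΣv² − (Σv)² = 48276 − 47524 = 752
r = -464 / √(740 × 752) = -464 / 745.9759 ≈ -0.622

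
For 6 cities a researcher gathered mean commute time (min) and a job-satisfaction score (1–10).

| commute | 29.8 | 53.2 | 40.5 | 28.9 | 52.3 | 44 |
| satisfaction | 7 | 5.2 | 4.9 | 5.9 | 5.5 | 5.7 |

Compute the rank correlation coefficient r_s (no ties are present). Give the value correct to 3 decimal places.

-0.600

Rank commute: 2, 6, 3, 1, 5, 4
Rank satisfaction: 6, 2, 1, 5, 3, 4
d = rank(commute) − rank(satisfaction): -4, 4, 2, -4, 2, 0; Σd² = 56
ρ = 1 − 6Σd² / [n(n²−1)] = 1 − 6×56 / (6×35) = 1 − 336/210 ≈ -0.600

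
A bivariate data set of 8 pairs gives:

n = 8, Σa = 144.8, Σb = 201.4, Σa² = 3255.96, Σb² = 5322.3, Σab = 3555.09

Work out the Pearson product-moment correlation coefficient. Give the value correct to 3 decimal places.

r = (nΣab − ΣaΣb) / √[(nΣa² − (Σa)²)(nΣb² − (Σb)²)]
Numerator: 8×3555.09 − 144.8×201.4 = -722
Denominator: √[(26047.68 − 20967.04)(42578.4 − 40561.96)] = √[5080.64 × 2016.44] = 3200.7508
r = -722 / 3200.7508 ≈ -0.226

-0.226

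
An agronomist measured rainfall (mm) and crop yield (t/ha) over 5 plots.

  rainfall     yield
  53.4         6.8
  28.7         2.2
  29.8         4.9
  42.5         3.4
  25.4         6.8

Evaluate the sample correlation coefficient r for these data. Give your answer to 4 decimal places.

0.2386

n = 5, Σx = 179.8, Σy = 24.1, Σx² = 7014.7, Σy² = 132.89, Σxy = 889.5
nΣxy − ΣxΣy = 4447.5 − 4333.18 = 114.32
nΣx² − (Σx)² = 35073.5 − 32328.04 = 2745.46; nΣy² − (Σy)² = 664.45 − 580.81 = 83.64
r = 114.32 / √(2745.46 × 83.64) = 114.32 / 479.1975 ≈ 0.2386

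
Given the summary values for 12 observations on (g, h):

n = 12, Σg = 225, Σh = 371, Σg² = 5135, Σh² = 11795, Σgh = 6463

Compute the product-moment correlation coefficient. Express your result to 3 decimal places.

-0.904

r = (nΣgh − ΣgΣh) / √[(nΣg² − (Σg)²)(nΣh² − (Σh)²)]
Numerator: 12×6463 − 225×371 = -5919
Denominator: √[(61620 − 50625)(141540 − 137641)] = √[10995 × 3899] = 6547.4808
r = -5919 / 6547.4808 ≈ -0.904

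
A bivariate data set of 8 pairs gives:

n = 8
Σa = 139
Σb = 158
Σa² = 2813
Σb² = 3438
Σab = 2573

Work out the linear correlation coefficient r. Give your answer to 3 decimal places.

-0.485

r = (nΣab − ΣaΣb) / √[(nΣa² − (Σa)²)(nΣb² − (Σb)²)]
Numerator: 8×2573 − 139×158 = -1378
Denominator: √[(22504 − 19321)(27504 − 24964)] = √[3183 × 2540] = 2843.3818
r = -1378 / 2843.3818 ≈ -0.485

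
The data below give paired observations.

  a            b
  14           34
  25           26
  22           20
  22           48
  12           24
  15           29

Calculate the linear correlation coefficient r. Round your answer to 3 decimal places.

n = 6, Σa = 110, Σb = 181, Σa² = 2158, Σb² = 5953, Σab = 3345
nΣab − ΣaΣb = 20070 − 19910 = 160
nΣa² − (Σa)² = 12948 − 12100 = 848; nΣb² − (Σb)² = 35718 − 32761 = 2957
r = 160 / √(848 × 2957) = 160 / 1583.5201 ≈ 0.101

0.101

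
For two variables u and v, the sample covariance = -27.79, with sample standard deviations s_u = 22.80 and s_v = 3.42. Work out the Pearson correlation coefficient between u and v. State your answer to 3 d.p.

-0.356

r = Cov(u,v) / (s_u · s_v) = -27.79 / (22.80 × 3.42)
  = -27.79 / 77.9760 ≈ -0.356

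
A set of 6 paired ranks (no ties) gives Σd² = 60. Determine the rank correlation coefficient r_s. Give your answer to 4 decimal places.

-0.7143

ρ = 1 − 6Σd² / [n(n²−1)] = 1 − 6×60 / (6×35)
  = 1 − 360/210 = 1 − 1.71429 ≈ -0.7143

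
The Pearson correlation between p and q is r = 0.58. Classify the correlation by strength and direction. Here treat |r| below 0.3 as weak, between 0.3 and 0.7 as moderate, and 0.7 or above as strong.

moderate positive

r = 0.58 > 0 so the relationship is positive.
|r| = 0.58, which falls in the moderate range.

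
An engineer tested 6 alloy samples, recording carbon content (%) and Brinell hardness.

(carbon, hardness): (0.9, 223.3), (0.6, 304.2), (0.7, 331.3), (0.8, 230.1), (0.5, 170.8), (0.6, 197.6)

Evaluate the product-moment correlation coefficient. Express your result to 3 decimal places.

0.166

n = 6, Σx = 4.1, Σy = 1457.3, Σx² = 2.91, Σy² = 373324.63, Σxy = 1003.44
nΣxy − ΣxΣy = 6020.64 − 5974.93 = 45.71
nΣx² − (Σx)² = 17.46 − 16.81 = 0.65; nΣy² − (Σy)² = 2239947.78 − 2123723.29 = 116224.49
r = 45.71 / √(0.65 × 116224.49) = 45.71 / 274.8562 ≈ 0.166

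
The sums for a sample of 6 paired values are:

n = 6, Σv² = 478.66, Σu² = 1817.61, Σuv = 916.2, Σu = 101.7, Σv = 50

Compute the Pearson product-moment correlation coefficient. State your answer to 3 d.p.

r = (nΣuv − ΣuΣv) / √[(nΣu² − (Σu)²)(nΣv² − (Σv)²)]
Numerator: 6×916.2 − 101.7×50 = 412.2
Denominator: √[(10905.66 − 10342.89)(2871.96 − 2500)] = √[562.77 × 371.96] = 457.5237
r = 412.2 / 457.5237 ≈ 0.901

0.901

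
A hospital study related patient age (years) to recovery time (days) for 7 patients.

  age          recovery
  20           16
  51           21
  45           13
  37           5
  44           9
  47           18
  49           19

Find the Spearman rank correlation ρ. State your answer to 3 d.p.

Rank age: 1, 7, 4, 2, 3, 5, 6
Rank recovery: 4, 7, 3, 1, 2, 5, 6
d = rank(age) − rank(recovery): -3, 0, 1, 1, 1, 0, 0; Σd² = 12
ρ = 1 − 6Σd² / [n(n²−1)] = 1 − 6×12 / (7×48) = 1 − 72/336 ≈ 0.786

0.786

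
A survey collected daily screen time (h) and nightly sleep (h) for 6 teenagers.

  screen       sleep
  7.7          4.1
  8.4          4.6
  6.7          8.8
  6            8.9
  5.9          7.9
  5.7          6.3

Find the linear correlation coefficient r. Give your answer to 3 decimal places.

-0.720

n = 6, Σx = 40.4, Σy = 40.6, Σx² = 278.04, Σy² = 296.72, Σxy = 265.09
nΣxy − ΣxΣy = 1590.54 − 1640.24 = -49.7
nΣx² − (Σx)² = 1668.24 − 1632.16 = 36.08; nΣy² − (Σy)² = 1780.32 − 1648.36 = 131.96
r = -49.7 / √(36.08 × 131.96) = -49.7 / 69.0008 ≈ -0.720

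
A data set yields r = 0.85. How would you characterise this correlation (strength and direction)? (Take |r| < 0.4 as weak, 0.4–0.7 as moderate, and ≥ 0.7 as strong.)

r = 0.85 > 0 so the relationship is positive.
|r| = 0.85, which falls in the strong range.

strong positive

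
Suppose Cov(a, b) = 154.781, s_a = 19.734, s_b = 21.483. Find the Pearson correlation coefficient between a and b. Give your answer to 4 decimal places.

0.3651

r = Cov(a,b) / (s_a · s_b) = 154.781 / (19.734 × 21.483)
  = 154.781 / 423.9455 ≈ 0.3651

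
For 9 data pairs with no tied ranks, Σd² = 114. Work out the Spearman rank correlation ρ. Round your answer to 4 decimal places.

0.0500

ρ = 1 − 6Σd² / [n(n²−1)] = 1 − 6×114 / (9×80)
  = 1 − 684/720 = 1 − 0.95000 ≈ 0.0500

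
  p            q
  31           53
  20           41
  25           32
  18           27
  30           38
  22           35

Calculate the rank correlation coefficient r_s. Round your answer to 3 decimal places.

Rank p: 6, 2, 4, 1, 5, 3
Rank q: 6, 5, 2, 1, 4, 3
d = rank(p) − rank(q): 0, -3, 2, 0, 1, 0; Σd² = 14
ρ = 1 − 6Σd² / [n(n²−1)] = 1 − 6×14 / (6×35) = 1 − 84/210 ≈ 0.600

0.600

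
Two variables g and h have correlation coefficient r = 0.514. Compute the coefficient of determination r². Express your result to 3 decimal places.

r² = (0.514)² = 0.264

0.264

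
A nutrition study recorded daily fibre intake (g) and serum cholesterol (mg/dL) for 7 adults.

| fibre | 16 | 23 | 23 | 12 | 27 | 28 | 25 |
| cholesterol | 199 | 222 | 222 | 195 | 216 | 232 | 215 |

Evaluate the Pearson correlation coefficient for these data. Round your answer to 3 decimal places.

0.896

n = 7, Σx = 154, Σy = 1501, Σx² = 3596, Σy² = 322899, Σxy = 33439
nΣxy − ΣxΣy = 234073 − 231154 = 2919
nΣx² − (Σx)² = 25172 − 23716 = 1456; nΣy² − (Σy)² = 2260293 − 2253001 = 7292
r = 2919 / √(1456 × 7292) = 2919 / 3258.3972 ≈ 0.896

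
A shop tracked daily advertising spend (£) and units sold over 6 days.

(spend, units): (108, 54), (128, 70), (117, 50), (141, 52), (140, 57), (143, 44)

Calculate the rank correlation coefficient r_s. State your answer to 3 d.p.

-0.371

Rank spend: 1, 3, 2, 5, 4, 6
Rank units: 4, 6, 2, 3, 5, 1
d = rank(spend) − rank(units): -3, -3, 0, 2, -1, 5; Σd² = 48
ρ = 1 − 6Σd² / [n(n²−1)] = 1 − 6×48 / (6×35) = 1 − 288/210 ≈ -0.371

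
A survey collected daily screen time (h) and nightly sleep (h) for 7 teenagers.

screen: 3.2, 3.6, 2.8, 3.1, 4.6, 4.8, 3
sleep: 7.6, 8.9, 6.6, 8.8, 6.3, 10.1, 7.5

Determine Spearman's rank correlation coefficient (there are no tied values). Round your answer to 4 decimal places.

Rank screen: 4, 5, 1, 3, 6, 7, 2
Rank sleep: 4, 6, 2, 5, 1, 7, 3
d = rank(screen) − rank(sleep): 0, -1, -1, -2, 5, 0, -1; Σd² = 32
ρ = 1 − 6Σd² / [n(n²−1)] = 1 − 6×32 / (7×48) = 1 − 192/336 ≈ 0.4286

0.4286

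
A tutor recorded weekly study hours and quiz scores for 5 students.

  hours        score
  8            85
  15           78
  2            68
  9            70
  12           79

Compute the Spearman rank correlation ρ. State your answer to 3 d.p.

0.300

Rank hours: 2, 5, 1, 3, 4
Rank score: 5, 3, 1, 2, 4
d = rank(hours) − rank(score): -3, 2, 0, 1, 0; Σd² = 14
ρ = 1 − 6Σd² / [n(n²−1)] = 1 − 6×14 / (5×24) = 1 − 84/120 ≈ 0.300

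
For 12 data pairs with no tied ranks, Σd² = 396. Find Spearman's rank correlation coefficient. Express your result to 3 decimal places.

-0.385

ρ = 1 − 6Σd² / [n(n²−1)] = 1 − 6×396 / (12×143)
  = 1 − 2376/1716 = 1 − 1.3846 ≈ -0.385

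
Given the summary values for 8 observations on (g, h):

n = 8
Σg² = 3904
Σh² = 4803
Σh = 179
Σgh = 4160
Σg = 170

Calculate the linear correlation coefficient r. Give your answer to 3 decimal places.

0.739

r = (nΣgh − ΣgΣh) / √[(nΣg² − (Σg)²)(nΣh² − (Σh)²)]
Numerator: 8×4160 − 170×179 = 2850
Denominator: √[(31232 − 28900)(38424 − 32041)] = √[2332 × 6383] = 3858.1286
r = 2850 / 3858.1286 ≈ 0.739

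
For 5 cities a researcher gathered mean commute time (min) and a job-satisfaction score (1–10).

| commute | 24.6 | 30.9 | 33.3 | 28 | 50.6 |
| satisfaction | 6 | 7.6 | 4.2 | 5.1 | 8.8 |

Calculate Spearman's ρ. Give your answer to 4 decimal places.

Rank commute: 1, 3, 4, 2, 5
Rank satisfaction: 3, 4, 1, 2, 5
d = rank(commute) − rank(satisfaction): -2, -1, 3, 0, 0; Σd² = 14
ρ = 1 − 6Σd² / [n(n²−1)] = 1 − 6×14 / (5×24) = 1 − 84/120 ≈ 0.3000

0.3000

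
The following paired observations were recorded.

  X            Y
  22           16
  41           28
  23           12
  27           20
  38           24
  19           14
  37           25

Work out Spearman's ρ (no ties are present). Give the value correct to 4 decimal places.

Rank X: 2, 7, 3, 4, 6, 1, 5
Rank Y: 3, 7, 1, 4, 5, 2, 6
d = rank(X) − rank(Y): -1, 0, 2, 0, 1, -1, -1; Σd² = 8
ρ = 1 − 6Σd² / [n(n²−1)] = 1 − 6×8 / (7×48) = 1 − 48/336 ≈ 0.8571

0.8571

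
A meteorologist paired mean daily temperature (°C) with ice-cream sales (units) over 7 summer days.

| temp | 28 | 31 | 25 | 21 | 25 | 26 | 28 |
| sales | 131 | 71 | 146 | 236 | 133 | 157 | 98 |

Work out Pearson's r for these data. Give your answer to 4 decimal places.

-0.9418

n = 7, Σx = 184, Σy = 972, Σx² = 4896, Σy² = 151156, Σxy = 24626
nΣxy − ΣxΣy = 172382 − 178848 = -6466
nΣx² − (Σx)² = 34272 − 33856 = 416; nΣy² − (Σy)² = 1058092 − 944784 = 113308
r = -6466 / √(416 × 113308) = -6466 / 6865.5756 ≈ -0.9418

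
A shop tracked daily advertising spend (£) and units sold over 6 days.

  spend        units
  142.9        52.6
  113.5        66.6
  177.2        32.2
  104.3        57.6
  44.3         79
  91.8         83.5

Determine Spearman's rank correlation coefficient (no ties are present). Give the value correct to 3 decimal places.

Rank spend: 5, 4, 6, 3, 1, 2
Rank units: 2, 4, 1, 3, 5, 6
d = rank(spend) − rank(units): 3, 0, 5, 0, -4, -4; Σd² = 66
ρ = 1 − 6Σd² / [n(n²−1)] = 1 − 6×66 / (6×35) = 1 − 396/210 ≈ -0.886

-0.886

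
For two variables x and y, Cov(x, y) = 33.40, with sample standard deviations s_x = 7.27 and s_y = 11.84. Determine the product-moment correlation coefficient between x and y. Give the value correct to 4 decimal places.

0.3880

r = Cov(x,y) / (s_x · s_y) = 33.40 / (7.27 × 11.84)
  = 33.40 / 86.0768 ≈ 0.3880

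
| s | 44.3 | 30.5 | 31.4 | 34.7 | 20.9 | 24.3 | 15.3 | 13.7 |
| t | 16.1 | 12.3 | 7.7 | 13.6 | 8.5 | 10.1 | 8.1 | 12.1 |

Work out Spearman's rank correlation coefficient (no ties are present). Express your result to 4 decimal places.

Rank s: 8, 5, 6, 7, 3, 4, 2, 1
Rank t: 8, 6, 1, 7, 3, 4, 2, 5
d = rank(s) − rank(t): 0, -1, 5, 0, 0, 0, 0, -4; Σd² = 42
ρ = 1 − 6Σd² / [n(n²−1)] = 1 − 6×42 / (8×63) = 1 − 252/504 ≈ 0.5000

0.5000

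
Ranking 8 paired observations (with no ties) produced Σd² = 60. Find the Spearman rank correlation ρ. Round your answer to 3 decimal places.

0.286

ρ = 1 − 6Σd² / [n(n²−1)] = 1 − 6×60 / (8×63)
  = 1 − 360/504 = 1 − 0.7143 ≈ 0.286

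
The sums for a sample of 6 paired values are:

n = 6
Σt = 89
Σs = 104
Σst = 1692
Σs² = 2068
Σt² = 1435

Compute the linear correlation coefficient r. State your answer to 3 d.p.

0.856

r = (nΣst − ΣsΣt) / √[(nΣs² − (Σs)²)(nΣt² − (Σt)²)]
Numerator: 6×1692 − 104×89 = 896
Denominator: √[(12408 − 10816)(8610 − 7921)] = √[1592 × 689] = 1047.3242
r = 896 / 1047.3242 ≈ 0.856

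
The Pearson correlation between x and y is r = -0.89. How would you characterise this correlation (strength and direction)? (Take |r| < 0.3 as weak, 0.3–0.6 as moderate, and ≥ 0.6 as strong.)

strong negative

r = -0.89 < 0 so the relationship is negative.
|r| = 0.89, which falls in the strong range.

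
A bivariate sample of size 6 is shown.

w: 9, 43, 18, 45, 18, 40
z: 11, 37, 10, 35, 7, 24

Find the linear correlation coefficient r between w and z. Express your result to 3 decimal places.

n = 6, Σw = 173, Σz = 124, Σw² = 6203, Σz² = 3440, Σwz = 4531
nΣwz − ΣwΣz = 27186 − 21452 = 5734
nΣw² − (Σw)² = 37218 − 29929 = 7289; nΣz² − (Σz)² = 20640 − 15376 = 5264
r = 5734 / √(7289 × 5264) = 5734 / 6194.2954 ≈ 0.926

0.926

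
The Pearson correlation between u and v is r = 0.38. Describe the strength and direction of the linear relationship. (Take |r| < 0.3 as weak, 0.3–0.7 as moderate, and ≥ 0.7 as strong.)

moderate positive

r = 0.38 > 0 so the relationship is positive.
|r| = 0.38, which falls in the moderate range.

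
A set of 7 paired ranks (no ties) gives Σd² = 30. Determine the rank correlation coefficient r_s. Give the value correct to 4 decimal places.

ρ = 1 − 6Σd² / [n(n²−1)] = 1 − 6×30 / (7×48)
  = 1 − 180/336 = 1 − 0.53571 ≈ 0.4643

0.4643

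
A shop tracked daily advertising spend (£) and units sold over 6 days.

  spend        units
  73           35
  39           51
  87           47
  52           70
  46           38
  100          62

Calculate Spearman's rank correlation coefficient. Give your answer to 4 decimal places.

0.0857

Rank spend: 4, 1, 5, 3, 2, 6
Rank units: 1, 4, 3, 6, 2, 5
d = rank(spend) − rank(units): 3, -3, 2, -3, 0, 1; Σd² = 32
ρ = 1 − 6Σd² / [n(n²−1)] = 1 − 6×32 / (6×35) = 1 − 192/210 ≈ 0.0857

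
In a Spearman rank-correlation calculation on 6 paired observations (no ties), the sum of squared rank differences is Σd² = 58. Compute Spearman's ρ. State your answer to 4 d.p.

-0.6571

ρ = 1 − 6Σd² / [n(n²−1)] = 1 − 6×58 / (6×35)
  = 1 − 348/210 = 1 − 1.65714 ≈ -0.6571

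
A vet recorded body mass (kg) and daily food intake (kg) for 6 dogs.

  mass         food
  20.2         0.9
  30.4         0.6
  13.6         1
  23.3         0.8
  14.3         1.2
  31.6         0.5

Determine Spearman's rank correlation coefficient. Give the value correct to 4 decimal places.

-0.9429

Rank mass: 3, 5, 1, 4, 2, 6
Rank food: 4, 2, 5, 3, 6, 1
d = rank(mass) − rank(food): -1, 3, -4, 1, -4, 5; Σd² = 68
ρ = 1 − 6Σd² / [n(n²−1)] = 1 − 6×68 / (6×35) = 1 − 408/210 ≈ -0.9429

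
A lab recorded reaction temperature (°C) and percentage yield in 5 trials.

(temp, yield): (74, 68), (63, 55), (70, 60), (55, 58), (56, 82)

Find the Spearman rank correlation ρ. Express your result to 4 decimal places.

Rank temp: 5, 3, 4, 1, 2
Rank yield: 4, 1, 3, 2, 5
d = rank(temp) − rank(yield): 1, 2, 1, -1, -3; Σd² = 16
ρ = 1 − 6Σd² / [n(n²−1)] = 1 − 6×16 / (5×24) = 1 − 96/120 ≈ 0.2000

0.2000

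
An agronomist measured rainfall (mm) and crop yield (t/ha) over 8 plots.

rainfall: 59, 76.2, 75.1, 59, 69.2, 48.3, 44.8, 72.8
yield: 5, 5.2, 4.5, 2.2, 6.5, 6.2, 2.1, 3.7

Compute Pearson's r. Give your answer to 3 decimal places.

0.281

n = 8, Σx = 504.4, Σy = 35.4, Σx² = 32836.86, Σy² = 175.92, Σxy = 2271.69
nΣxy − ΣxΣy = 18173.52 − 17855.76 = 317.76
nΣx² − (Σx)² = 262694.88 − 254419.36 = 8275.52; nΣy² − (Σy)² = 1407.36 − 1253.16 = 154.2
r = 317.76 / √(8275.52 × 154.2) = 317.76 / 1129.6394 ≈ 0.281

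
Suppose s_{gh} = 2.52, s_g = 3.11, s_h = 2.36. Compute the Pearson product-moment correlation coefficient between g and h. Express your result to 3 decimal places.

0.343

r = Cov(g,h) / (s_g · s_h) = 2.52 / (3.11 × 2.36)
  = 2.52 / 7.3396 ≈ 0.343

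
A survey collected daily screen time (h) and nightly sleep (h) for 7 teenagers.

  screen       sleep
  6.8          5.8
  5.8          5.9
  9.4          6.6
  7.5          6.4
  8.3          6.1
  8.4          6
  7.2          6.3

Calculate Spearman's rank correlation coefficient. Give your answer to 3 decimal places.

0.643

Rank screen: 2, 1, 7, 4, 5, 6, 3
Rank sleep: 1, 2, 7, 6, 4, 3, 5
d = rank(screen) − rank(sleep): 1, -1, 0, -2, 1, 3, -2; Σd² = 20
ρ = 1 − 6Σd² / [n(n²−1)] = 1 − 6×20 / (7×48) = 1 − 120/336 ≈ 0.643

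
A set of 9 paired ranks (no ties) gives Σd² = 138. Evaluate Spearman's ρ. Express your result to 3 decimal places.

-0.150

ρ = 1 − 6Σd² / [n(n²−1)] = 1 − 6×138 / (9×80)
  = 1 − 828/720 = 1 − 1.1500 ≈ -0.150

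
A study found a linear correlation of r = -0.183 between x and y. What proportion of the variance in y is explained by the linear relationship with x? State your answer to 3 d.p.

0.033

r² = (-0.183)² = 0.033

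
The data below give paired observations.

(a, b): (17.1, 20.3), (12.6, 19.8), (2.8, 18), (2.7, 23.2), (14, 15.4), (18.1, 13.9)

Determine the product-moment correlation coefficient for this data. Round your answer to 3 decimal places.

-0.546

n = 6, Σa = 67.3, Σb = 110.6, Σa² = 989.91, Σb² = 2096.74, Σab = 1176.84
nΣab − ΣaΣb = 7061.04 − 7443.38 = -382.34
nΣa² − (Σa)² = 5939.46 − 4529.29 = 1410.17; nΣb² − (Σb)² = 12580.44 − 12232.36 = 348.08
r = -382.34 / √(1410.17 × 348.08) = -382.34 / 700.6083 ≈ -0.546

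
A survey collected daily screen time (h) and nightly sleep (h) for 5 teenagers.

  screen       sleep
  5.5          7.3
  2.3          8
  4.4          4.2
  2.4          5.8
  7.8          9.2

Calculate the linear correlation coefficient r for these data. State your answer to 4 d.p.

0.4552

n = 5, Σx = 22.4, Σy = 34.5, Σx² = 121.5, Σy² = 253.21, Σxy = 162.71
nΣxy − ΣxΣy = 813.55 − 772.8 = 40.75
nΣx² − (Σx)² = 607.5 − 501.76 = 105.74; nΣy² − (Σy)² = 1266.05 − 1190.25 = 75.8
r = 40.75 / √(105.74 × 75.8) = 40.75 / 89.5270 ≈ 0.4552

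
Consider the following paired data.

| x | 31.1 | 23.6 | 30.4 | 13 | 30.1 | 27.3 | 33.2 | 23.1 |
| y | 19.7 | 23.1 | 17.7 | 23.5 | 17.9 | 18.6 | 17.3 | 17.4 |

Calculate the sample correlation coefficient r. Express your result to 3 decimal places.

n = 8, Σx = 211.8, Σy = 155.2, Σx² = 5904.48, Σy² = 3055.66, Σxy = 4024.28
nΣxy − ΣxΣy = 32194.24 − 32871.36 = -677.12
nΣx² − (Σx)² = 47235.84 − 44859.24 = 2376.6; nΣy² − (Σy)² = 24445.28 − 24087.04 = 358.24
r = -677.12 / √(2376.6 × 358.24) = -677.12 / 922.7097 ≈ -0.734

-0.734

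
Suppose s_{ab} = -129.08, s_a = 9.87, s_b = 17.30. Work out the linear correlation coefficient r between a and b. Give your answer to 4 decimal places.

r = Cov(a,b) / (s_a · s_b) = -129.08 / (9.87 × 17.30)
  = -129.08 / 170.7510 ≈ -0.7560

-0.7560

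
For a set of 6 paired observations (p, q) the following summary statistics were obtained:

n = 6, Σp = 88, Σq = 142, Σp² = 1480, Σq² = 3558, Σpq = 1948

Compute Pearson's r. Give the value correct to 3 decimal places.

r = (nΣpq − ΣpΣq) / √[(nΣp² − (Σp)²)(nΣq² − (Σq)²)]
Numerator: 6×1948 − 88×142 = -808
Denominator: √[(8880 − 7744)(21348 − 20164)] = √[1136 × 1184] = 1159.7517
r = -808 / 1159.7517 ≈ -0.697

-0.697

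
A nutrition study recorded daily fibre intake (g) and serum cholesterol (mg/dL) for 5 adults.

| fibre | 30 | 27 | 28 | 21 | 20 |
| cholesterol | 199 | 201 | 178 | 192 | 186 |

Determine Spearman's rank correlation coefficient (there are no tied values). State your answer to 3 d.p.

0.200

Rank fibre: 5, 3, 4, 2, 1
Rank cholesterol: 4, 5, 1, 3, 2
d = rank(fibre) − rank(cholesterol): 1, -2, 3, -1, -1; Σd² = 16
ρ = 1 − 6Σd² / [n(n²−1)] = 1 − 6×16 / (5×24) = 1 − 96/120 ≈ 0.200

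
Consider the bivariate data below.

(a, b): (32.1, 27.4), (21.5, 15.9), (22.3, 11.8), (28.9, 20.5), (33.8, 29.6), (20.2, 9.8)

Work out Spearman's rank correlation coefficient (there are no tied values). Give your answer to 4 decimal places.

Rank a: 5, 2, 3, 4, 6, 1
Rank b: 5, 3, 2, 4, 6, 1
d = rank(a) − rank(b): 0, -1, 1, 0, 0, 0; Σd² = 2
ρ = 1 − 6Σd² / [n(n²−1)] = 1 − 6×2 / (6×35) = 1 − 12/210 ≈ 0.9429

0.9429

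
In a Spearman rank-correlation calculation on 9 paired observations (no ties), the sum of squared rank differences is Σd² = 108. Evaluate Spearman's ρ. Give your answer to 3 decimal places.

0.100

ρ = 1 − 6Σd² / [n(n²−1)] = 1 − 6×108 / (9×80)
  = 1 − 648/720 = 1 − 0.9000 ≈ 0.100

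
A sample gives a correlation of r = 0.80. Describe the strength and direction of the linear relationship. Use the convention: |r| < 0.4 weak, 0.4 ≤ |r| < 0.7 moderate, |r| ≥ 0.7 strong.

strong positive

r = 0.80 > 0 so the relationship is positive.
|r| = 0.80, which falls in the strong range.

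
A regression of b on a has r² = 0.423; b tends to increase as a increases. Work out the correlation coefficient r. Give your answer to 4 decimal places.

|r| = √0.423 = 0.6504
The association is positive, so r = 0.6504.

0.6504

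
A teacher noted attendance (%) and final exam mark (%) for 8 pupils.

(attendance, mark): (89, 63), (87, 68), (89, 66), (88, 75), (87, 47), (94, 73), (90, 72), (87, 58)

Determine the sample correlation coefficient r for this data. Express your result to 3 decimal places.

n = 8, Σx = 711, Σy = 522, Σx² = 63229, Σy² = 34660, Σxy = 46474
nΣxy − ΣxΣy = 371792 − 371142 = 650
nΣx² − (Σx)² = 505832 − 505521 = 311; nΣy² − (Σy)² = 277280 − 272484 = 4796
r = 650 / √(311 × 4796) = 650 / 1221.2928 ≈ 0.532

0.532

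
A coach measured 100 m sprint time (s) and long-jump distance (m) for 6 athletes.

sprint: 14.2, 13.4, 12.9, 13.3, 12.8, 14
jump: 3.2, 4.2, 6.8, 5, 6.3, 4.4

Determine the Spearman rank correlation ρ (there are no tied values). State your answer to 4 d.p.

-0.8857

Rank sprint: 6, 4, 2, 3, 1, 5
Rank jump: 1, 2, 6, 4, 5, 3
d = rank(sprint) − rank(jump): 5, 2, -4, -1, -4, 2; Σd² = 66
ρ = 1 − 6Σd² / [n(n²−1)] = 1 − 6×66 / (6×35) = 1 − 396/210 ≈ -0.8857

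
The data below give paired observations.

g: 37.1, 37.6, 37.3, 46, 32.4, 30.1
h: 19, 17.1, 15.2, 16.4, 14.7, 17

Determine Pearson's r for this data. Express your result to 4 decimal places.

0.1012

n = 6, Σg = 220.5, Σh = 99.4, Σg² = 8253.23, Σh² = 1658.5, Σgh = 3657.2
nΣgh − ΣgΣh = 21943.2 − 21917.7 = 25.5
nΣg² − (Σg)² = 49519.38 − 48620.25 = 899.13; nΣh² − (Σh)² = 9951 − 9880.36 = 70.64
r = 25.5 / √(899.13 × 70.64) = 25.5 / 252.0209 ≈ 0.1012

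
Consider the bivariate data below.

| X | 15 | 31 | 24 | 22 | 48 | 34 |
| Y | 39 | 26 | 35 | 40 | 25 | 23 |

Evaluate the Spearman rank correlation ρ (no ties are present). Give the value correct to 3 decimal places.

Rank X: 1, 4, 3, 2, 6, 5
Rank Y: 5, 3, 4, 6, 2, 1
d = rank(X) − rank(Y): -4, 1, -1, -4, 4, 4; Σd² = 66
ρ = 1 − 6Σd² / [n(n²−1)] = 1 − 6×66 / (6×35) = 1 − 396/210 ≈ -0.886

-0.886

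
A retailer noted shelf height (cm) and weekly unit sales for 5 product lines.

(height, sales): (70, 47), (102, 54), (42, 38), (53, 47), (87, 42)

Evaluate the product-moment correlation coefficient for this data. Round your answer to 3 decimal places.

n = 5, Σx = 354, Σy = 228, Σx² = 27446, Σy² = 10542, Σxy = 16539
nΣxy − ΣxΣy = 82695 − 80712 = 1983
nΣx² − (Σx)² = 137230 − 125316 = 11914; nΣy² − (Σy)² = 52710 − 51984 = 726
r = 1983 / √(11914 × 726) = 1983 / 2941.0141 ≈ 0.674

0.674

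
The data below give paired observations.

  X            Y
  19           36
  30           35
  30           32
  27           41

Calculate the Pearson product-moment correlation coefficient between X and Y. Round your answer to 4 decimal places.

-0.2572

n = 4, ΣX = 106, ΣY = 144, ΣX² = 2890, ΣY² = 5226, ΣXY = 3801
nΣXY − ΣXΣY = 15204 − 15264 = -60
nΣX² − (ΣX)² = 11560 − 11236 = 324; nΣY² − (ΣY)² = 20904 − 20736 = 168
r = -60 / √(324 × 168) = -60 / 233.3067 ≈ -0.2572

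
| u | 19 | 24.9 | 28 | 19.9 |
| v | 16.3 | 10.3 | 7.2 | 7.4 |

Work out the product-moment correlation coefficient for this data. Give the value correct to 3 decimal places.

n = 4, Σu = 91.8, Σv = 41.2, Σu² = 2161.02, Σv² = 478.38, Σuv = 915.03
nΣuv − ΣuΣv = 3660.12 − 3782.16 = -122.04
nΣu² − (Σu)² = 8644.08 − 8427.24 = 216.84; nΣv² − (Σv)² = 1913.52 − 1697.44 = 216.08
r = -122.04 / √(216.84 × 216.08) = -122.04 / 216.4597 ≈ -0.564

-0.564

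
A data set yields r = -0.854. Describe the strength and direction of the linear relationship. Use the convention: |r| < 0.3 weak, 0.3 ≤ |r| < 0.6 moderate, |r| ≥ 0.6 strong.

r = -0.854 < 0 so the relationship is negative.
|r| = 0.854, which falls in the strong range.

strong negative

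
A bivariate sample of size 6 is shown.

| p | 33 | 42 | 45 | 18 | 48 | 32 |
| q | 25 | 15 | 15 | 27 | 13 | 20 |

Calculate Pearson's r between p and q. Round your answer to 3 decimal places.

-0.930

n = 6, Σp = 218, Σq = 115, Σp² = 8530, Σq² = 2373, Σpq = 3880
nΣpq − ΣpΣq = 23280 − 25070 = -1790
nΣp² − (Σp)² = 51180 − 47524 = 3656; nΣq² − (Σq)² = 14238 − 13225 = 1013
r = -1790 / √(3656 × 1013) = -1790 / 1924.4552 ≈ -0.930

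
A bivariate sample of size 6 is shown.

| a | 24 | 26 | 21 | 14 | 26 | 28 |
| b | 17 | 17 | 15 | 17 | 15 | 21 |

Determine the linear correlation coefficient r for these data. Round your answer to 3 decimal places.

0.324

n = 6, Σa = 139, Σb = 102, Σa² = 3349, Σb² = 1758, Σab = 2381
nΣab − ΣaΣb = 14286 − 14178 = 108
nΣa² − (Σa)² = 20094 − 19321 = 773; nΣb² − (Σb)² = 10548 − 10404 = 144
r = 108 / √(773 × 144) = 108 / 333.6345 ≈ 0.324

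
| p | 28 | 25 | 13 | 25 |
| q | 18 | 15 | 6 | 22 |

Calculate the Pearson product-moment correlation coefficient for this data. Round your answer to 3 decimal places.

n = 4, Σp = 91, Σq = 61, Σp² = 2203, Σq² = 1069, Σpq = 1507
nΣpq − ΣpΣq = 6028 − 5551 = 477
nΣp² − (Σp)² = 8812 − 8281 = 531; nΣq² − (Σq)² = 4276 − 3721 = 555
r = 477 / √(531 × 555) = 477 / 542.8674 ≈ 0.879

0.879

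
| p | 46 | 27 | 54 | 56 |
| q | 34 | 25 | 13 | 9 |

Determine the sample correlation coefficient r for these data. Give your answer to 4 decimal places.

-0.5758

n = 4, Σp = 183, Σq = 81, Σp² = 8897, Σq² = 2031, Σpq = 3445
nΣpq − ΣpΣq = 13780 − 14823 = -1043
nΣp² − (Σp)² = 35588 − 33489 = 2099; nΣq² − (Σq)² = 8124 − 6561 = 1563
r = -1043 / √(2099 × 1563) = -1043 / 1811.2805 ≈ -0.5758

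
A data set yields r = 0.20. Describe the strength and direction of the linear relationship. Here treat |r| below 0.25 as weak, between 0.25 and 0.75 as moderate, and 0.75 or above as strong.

r = 0.20 > 0 so the relationship is positive.
|r| = 0.20, which falls in the weak range.

weak positive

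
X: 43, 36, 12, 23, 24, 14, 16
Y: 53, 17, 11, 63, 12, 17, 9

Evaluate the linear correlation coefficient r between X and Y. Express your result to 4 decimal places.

n = 7, ΣX = 168, ΣY = 182, ΣX² = 4846, ΣY² = 7702, ΣXY = 5142
nΣXY − ΣXΣY = 35994 − 30576 = 5418
nΣX² − (ΣX)² = 33922 − 28224 = 5698; nΣY² − (ΣY)² = 53914 − 33124 = 20790
r = 5418 / √(5698 × 20790) = 5418 / 10883.9983 ≈ 0.4978

0.4978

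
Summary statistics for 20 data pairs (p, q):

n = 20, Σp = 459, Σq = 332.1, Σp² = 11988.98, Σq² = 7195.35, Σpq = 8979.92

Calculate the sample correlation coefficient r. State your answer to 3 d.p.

r = (nΣpq − ΣpΣq) / √[(nΣp² − (Σp)²)(nΣq² − (Σq)²)]
Numerator: 20×8979.92 − 459×332.1 = 27164.5
Denominator: √[(239779.6 − 210681)(143907 − 110290.41)] = √[29098.6 × 33616.59] = 31276.1204
r = 27164.5 / 31276.1204 ≈ 0.869

0.869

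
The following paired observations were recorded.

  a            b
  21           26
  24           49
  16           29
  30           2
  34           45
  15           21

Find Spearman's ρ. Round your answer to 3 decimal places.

Rank a: 3, 4, 2, 5, 6, 1
Rank b: 3, 6, 4, 1, 5, 2
d = rank(a) − rank(b): 0, -2, -2, 4, 1, -1; Σd² = 26
ρ = 1 − 6Σd² / [n(n²−1)] = 1 − 6×26 / (6×35) = 1 − 156/210 ≈ 0.257

0.257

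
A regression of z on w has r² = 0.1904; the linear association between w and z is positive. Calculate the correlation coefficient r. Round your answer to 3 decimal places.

|r| = √0.1904 = 0.436
The association is positive, so r = 0.436.

0.436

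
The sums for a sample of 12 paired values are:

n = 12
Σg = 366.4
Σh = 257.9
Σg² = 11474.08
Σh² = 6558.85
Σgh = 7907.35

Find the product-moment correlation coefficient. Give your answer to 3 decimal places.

0.061

r = (nΣgh − ΣgΣh) / √[(nΣg² − (Σg)²)(nΣh² − (Σh)²)]
Numerator: 12×7907.35 − 366.4×257.9 = 393.64
Denominator: √[(137688.96 − 134248.96)(78706.2 − 66512.41)] = √[3440 × 12193.79] = 6476.6224
r = 393.64 / 6476.6224 ≈ 0.061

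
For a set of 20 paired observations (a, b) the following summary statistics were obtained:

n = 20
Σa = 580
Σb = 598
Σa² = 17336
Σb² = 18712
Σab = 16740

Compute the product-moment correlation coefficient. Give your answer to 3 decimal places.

r = (nΣab − ΣaΣb) / √[(nΣa² − (Σa)²)(nΣb² − (Σb)²)]
Numerator: 20×16740 − 580×598 = -12040
Denominator: √[(346720 − 336400)(374240 − 357604)] = √[10320 × 16636] = 13102.8058
r = -12040 / 13102.8058 ≈ -0.919

-0.919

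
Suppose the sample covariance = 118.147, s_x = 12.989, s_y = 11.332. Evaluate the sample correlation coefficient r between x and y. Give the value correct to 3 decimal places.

r = Cov(x,y) / (s_x · s_y) = 118.147 / (12.989 × 11.332)
  = 118.147 / 147.1913 ≈ 0.803

0.803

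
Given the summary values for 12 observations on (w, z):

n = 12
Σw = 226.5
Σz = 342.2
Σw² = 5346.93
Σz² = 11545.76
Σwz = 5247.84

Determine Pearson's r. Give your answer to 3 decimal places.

r = (nΣwz − ΣwΣz) / √[(nΣw² − (Σw)²)(nΣz² − (Σz)²)]
Numerator: 12×5247.84 − 226.5×342.2 = -14534.22
Denominator: √[(64163.16 − 51302.25)(138549.12 − 117100.84)] = √[12860.91 × 21448.28] = 16608.5640
r = -14534.22 / 16608.5640 ≈ -0.875

-0.875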